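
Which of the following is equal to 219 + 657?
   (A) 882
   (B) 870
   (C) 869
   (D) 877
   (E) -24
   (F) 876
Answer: F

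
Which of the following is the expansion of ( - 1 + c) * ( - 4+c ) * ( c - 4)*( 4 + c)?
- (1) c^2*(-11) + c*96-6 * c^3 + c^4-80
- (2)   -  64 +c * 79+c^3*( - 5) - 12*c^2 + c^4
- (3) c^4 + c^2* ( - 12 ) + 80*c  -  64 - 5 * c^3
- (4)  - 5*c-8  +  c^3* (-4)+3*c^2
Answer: 3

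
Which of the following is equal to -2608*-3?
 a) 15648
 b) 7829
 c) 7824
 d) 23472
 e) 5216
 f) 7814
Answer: c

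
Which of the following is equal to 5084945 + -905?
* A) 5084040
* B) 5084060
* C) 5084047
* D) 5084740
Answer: A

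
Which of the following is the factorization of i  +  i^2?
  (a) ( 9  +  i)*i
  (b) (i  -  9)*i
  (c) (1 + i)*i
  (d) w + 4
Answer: c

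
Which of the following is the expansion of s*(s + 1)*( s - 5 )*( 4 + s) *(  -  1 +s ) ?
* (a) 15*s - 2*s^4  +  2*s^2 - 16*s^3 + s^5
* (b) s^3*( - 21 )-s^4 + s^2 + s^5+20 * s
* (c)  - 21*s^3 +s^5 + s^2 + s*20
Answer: b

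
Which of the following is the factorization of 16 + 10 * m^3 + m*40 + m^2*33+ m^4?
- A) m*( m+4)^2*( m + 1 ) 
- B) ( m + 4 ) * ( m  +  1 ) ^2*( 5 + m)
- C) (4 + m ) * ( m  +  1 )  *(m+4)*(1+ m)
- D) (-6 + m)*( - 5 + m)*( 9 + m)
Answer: C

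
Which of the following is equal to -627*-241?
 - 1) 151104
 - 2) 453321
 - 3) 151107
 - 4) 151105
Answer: 3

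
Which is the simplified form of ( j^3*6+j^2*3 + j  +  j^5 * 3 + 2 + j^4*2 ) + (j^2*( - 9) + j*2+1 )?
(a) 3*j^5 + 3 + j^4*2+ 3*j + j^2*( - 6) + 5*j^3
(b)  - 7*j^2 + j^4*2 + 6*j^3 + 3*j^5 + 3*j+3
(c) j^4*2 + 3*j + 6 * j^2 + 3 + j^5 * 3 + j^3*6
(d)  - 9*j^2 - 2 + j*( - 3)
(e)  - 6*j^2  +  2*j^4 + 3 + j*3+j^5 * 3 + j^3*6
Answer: e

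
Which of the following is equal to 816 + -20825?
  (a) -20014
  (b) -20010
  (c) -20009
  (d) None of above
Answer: c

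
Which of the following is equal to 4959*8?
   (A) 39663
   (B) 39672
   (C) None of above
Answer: B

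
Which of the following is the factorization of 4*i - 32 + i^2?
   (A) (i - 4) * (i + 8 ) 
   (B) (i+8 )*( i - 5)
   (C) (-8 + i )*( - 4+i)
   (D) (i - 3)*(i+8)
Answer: A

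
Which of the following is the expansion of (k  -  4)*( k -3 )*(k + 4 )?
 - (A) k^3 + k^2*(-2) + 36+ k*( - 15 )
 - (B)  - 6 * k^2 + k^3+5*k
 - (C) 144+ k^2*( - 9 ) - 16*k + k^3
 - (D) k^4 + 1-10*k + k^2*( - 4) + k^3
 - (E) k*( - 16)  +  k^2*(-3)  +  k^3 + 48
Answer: E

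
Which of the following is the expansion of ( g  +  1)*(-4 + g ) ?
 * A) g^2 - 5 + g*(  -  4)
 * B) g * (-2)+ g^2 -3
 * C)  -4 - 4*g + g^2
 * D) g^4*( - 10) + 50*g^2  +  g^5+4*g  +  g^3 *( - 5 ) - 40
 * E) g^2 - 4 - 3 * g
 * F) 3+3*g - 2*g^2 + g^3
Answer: E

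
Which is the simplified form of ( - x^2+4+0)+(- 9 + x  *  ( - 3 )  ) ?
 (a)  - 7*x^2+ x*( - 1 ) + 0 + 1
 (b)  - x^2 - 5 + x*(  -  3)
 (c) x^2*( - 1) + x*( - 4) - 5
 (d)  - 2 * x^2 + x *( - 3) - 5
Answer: b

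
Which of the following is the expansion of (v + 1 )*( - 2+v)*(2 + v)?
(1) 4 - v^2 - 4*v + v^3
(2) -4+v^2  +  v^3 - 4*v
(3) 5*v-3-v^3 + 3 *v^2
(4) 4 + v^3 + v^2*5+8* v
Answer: 2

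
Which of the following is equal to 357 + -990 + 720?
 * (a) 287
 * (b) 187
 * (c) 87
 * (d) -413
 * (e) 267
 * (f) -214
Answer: c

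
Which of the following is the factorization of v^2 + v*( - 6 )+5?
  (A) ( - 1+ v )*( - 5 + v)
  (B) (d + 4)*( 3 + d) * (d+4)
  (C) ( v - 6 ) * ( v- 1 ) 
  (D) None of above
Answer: A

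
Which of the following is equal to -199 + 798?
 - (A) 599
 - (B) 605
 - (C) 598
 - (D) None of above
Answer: A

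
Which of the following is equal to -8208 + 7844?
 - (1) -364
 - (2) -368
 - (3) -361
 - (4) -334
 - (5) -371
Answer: 1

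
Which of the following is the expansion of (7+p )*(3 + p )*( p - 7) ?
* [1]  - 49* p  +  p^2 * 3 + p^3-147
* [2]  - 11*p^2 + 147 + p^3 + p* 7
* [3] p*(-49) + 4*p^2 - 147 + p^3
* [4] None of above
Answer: 1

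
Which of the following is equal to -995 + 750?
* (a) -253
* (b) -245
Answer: b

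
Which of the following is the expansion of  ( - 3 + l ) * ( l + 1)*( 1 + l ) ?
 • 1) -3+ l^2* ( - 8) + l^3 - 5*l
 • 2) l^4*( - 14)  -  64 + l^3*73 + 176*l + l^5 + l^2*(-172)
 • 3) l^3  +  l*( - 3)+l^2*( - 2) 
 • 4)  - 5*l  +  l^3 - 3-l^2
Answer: 4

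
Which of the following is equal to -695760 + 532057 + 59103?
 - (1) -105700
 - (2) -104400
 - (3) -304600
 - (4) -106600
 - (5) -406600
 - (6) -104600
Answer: 6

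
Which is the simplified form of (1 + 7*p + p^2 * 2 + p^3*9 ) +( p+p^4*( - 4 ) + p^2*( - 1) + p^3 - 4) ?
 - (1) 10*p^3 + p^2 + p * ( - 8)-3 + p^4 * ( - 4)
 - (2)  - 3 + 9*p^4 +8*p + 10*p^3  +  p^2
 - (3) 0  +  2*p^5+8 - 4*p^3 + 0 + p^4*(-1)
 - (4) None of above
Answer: 4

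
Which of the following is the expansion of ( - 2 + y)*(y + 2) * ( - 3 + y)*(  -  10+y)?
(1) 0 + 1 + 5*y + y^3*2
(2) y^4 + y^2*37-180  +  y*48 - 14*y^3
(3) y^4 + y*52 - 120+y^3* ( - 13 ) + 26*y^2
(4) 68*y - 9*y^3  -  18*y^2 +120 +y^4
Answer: 3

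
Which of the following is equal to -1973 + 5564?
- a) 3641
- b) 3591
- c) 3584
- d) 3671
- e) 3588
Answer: b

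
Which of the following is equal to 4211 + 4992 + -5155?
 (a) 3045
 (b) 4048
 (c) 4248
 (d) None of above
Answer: b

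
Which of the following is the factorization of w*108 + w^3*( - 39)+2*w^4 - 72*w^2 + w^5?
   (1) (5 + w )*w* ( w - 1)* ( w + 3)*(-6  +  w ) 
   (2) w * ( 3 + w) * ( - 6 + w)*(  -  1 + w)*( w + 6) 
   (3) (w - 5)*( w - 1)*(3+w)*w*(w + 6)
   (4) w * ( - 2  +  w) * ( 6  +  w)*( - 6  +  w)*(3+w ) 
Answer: 2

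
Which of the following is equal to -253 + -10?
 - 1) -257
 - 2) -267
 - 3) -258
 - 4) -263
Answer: 4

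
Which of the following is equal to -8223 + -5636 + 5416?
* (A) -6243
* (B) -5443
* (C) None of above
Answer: C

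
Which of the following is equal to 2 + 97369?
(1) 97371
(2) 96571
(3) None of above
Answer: 1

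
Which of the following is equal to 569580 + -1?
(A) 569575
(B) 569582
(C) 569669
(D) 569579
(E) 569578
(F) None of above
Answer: D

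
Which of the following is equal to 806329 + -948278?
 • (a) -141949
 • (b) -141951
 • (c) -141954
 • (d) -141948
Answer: a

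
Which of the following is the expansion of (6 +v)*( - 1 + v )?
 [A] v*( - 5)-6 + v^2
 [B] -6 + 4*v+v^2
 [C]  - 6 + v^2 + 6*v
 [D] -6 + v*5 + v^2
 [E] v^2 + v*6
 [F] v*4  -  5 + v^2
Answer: D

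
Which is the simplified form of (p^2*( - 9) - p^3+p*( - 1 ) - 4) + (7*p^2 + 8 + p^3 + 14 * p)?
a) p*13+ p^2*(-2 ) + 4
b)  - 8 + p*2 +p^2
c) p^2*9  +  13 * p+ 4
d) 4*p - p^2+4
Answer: a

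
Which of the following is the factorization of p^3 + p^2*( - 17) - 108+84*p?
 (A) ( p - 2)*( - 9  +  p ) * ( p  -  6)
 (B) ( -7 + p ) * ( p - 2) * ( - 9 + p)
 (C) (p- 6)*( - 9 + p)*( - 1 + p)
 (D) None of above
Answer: A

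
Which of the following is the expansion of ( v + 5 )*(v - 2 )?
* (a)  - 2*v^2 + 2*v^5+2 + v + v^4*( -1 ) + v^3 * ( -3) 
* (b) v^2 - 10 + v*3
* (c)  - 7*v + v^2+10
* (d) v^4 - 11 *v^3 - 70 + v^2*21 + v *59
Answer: b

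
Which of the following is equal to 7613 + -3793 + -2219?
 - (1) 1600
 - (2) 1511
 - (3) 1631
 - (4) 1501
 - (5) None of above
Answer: 5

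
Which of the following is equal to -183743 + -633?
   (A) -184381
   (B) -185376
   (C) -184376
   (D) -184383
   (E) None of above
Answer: C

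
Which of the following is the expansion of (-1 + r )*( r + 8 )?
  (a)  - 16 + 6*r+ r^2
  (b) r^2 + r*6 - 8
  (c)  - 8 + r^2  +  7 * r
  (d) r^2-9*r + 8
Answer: c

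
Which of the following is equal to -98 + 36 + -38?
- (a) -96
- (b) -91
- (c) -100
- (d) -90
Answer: c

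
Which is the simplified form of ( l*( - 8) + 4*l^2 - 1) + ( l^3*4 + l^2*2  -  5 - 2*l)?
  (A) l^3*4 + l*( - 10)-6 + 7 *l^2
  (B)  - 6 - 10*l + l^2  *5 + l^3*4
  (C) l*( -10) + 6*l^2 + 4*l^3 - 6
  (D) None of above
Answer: C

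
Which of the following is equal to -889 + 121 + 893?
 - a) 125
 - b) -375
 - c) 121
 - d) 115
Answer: a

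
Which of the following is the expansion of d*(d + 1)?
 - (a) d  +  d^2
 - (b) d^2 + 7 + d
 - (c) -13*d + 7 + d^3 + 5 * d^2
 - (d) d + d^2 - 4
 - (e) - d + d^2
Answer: a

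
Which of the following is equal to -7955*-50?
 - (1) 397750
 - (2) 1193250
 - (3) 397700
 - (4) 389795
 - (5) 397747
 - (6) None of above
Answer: 1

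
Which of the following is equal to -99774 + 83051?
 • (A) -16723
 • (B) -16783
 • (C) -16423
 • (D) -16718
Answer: A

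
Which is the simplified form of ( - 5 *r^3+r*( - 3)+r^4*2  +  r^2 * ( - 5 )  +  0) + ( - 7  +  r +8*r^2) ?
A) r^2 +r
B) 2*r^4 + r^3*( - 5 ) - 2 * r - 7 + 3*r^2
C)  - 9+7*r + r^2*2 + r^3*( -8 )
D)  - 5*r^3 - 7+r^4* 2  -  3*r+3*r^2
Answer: B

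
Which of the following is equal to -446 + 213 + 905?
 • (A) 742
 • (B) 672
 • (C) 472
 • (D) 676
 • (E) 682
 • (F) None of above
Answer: B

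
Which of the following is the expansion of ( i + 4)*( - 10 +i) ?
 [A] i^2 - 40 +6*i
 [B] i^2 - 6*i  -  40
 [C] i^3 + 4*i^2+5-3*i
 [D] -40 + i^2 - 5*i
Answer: B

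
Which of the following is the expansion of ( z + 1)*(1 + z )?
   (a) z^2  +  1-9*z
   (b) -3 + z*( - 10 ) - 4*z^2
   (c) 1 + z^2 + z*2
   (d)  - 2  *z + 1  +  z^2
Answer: c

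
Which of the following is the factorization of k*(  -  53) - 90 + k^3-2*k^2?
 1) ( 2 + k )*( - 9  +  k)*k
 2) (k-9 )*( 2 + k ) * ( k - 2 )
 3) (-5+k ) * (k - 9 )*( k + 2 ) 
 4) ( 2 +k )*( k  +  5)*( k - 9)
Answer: 4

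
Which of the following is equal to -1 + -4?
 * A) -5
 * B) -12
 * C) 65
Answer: A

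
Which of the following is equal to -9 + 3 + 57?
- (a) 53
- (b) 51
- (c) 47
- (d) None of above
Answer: b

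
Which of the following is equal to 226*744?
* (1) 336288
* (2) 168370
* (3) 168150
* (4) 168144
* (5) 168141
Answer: 4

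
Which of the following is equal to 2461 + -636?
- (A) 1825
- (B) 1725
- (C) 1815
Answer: A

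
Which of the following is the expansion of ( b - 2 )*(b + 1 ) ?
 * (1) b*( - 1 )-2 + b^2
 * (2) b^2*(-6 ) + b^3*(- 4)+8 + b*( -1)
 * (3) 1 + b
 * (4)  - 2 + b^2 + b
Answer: 1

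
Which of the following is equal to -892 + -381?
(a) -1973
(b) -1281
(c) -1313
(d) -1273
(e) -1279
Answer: d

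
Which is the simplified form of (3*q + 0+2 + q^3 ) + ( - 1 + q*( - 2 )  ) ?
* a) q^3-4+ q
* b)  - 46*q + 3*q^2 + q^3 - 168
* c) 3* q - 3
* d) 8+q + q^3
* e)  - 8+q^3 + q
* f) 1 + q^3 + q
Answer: f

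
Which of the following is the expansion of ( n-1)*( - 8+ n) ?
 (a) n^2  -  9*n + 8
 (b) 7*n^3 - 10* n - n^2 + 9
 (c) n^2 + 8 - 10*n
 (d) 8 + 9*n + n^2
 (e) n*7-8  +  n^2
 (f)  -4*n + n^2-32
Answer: a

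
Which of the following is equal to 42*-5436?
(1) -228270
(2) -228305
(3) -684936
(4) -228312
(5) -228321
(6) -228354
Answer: 4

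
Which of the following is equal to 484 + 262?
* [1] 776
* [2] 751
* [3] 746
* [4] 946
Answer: 3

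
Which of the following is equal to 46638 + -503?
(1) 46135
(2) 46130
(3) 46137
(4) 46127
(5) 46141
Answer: 1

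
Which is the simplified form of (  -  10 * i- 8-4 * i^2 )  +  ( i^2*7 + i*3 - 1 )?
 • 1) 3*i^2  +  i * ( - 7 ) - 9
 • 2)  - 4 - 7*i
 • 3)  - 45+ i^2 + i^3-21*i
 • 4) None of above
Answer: 1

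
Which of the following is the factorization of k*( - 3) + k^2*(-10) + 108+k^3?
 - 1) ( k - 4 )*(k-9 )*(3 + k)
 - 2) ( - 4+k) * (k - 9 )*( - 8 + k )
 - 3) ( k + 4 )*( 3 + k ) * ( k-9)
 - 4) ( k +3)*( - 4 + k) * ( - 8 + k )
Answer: 1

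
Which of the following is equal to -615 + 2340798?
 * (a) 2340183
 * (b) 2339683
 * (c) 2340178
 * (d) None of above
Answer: a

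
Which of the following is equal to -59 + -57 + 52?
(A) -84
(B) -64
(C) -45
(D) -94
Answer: B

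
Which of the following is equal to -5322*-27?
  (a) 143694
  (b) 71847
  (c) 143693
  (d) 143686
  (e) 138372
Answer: a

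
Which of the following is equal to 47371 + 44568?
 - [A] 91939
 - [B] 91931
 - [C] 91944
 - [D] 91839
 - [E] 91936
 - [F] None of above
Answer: A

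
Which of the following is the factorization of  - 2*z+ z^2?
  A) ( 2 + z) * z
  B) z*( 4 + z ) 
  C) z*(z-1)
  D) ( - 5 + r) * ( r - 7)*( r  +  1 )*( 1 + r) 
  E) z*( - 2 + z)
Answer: E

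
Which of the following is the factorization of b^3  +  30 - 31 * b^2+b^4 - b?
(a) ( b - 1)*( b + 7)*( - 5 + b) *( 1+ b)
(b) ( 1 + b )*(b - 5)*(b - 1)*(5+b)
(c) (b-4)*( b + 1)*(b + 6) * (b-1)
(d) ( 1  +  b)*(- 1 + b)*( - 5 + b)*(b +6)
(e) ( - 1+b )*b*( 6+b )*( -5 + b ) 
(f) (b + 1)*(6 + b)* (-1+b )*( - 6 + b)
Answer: d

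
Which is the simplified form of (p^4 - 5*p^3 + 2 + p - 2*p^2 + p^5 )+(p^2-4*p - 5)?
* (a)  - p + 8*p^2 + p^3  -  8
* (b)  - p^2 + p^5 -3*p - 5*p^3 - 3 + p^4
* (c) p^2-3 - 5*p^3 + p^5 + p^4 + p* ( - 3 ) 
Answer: b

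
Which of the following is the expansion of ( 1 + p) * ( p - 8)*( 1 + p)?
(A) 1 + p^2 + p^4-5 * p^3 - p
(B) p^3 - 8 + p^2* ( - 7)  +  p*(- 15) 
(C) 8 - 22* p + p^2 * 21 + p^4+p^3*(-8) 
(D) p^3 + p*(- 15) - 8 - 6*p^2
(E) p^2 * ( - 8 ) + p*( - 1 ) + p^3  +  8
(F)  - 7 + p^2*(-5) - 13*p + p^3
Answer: D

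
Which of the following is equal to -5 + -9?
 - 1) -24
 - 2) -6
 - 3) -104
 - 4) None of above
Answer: 4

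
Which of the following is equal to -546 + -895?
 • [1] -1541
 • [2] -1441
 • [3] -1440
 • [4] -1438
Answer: 2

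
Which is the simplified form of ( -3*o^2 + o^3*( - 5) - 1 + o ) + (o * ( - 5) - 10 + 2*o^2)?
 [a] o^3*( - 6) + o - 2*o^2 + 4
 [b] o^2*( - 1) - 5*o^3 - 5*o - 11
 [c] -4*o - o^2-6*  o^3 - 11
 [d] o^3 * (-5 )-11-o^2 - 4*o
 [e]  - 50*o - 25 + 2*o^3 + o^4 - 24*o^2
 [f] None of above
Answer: d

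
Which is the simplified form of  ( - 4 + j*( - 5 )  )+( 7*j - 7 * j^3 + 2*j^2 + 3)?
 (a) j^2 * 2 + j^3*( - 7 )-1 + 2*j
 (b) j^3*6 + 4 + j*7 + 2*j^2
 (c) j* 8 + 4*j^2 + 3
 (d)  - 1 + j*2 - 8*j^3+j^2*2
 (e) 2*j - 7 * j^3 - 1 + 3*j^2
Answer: a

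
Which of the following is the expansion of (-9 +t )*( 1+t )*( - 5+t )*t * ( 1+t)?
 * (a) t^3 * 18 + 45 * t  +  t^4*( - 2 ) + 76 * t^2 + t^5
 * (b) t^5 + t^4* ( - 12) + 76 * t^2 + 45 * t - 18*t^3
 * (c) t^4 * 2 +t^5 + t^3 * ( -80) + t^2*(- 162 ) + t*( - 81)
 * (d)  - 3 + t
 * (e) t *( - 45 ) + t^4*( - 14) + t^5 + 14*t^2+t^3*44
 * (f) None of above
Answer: f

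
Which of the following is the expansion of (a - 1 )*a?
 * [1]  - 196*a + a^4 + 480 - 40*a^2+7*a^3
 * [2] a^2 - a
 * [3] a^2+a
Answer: 2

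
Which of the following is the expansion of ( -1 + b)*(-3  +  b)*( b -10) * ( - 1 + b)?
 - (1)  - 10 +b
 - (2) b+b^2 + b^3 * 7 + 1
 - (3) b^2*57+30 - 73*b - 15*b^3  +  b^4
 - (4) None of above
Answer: 3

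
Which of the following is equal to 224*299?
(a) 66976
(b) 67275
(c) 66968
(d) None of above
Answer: a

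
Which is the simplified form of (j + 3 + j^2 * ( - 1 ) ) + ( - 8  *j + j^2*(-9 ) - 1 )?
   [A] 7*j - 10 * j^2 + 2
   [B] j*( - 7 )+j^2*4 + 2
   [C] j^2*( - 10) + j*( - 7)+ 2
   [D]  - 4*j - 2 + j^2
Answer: C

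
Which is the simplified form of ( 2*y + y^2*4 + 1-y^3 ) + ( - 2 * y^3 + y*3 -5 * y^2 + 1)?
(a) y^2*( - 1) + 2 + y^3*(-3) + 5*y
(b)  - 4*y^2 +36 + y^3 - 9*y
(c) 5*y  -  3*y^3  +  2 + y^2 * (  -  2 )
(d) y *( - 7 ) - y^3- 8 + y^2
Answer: a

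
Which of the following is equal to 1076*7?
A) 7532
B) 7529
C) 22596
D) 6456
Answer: A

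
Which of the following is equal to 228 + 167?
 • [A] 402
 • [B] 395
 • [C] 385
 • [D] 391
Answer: B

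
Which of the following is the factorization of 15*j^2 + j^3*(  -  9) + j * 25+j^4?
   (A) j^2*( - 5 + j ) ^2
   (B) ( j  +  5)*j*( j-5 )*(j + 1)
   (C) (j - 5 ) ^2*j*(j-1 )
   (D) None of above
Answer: D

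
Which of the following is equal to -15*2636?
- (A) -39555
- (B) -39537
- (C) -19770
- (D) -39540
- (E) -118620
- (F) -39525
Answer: D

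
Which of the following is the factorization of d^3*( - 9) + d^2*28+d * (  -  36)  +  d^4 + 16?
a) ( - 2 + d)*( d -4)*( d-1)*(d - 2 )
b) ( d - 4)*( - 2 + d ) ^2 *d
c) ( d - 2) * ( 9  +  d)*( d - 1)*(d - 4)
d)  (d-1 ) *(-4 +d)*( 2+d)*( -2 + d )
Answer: a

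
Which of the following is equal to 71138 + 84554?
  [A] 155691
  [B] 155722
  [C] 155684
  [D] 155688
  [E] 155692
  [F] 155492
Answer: E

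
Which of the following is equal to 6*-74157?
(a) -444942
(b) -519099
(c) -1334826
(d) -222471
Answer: a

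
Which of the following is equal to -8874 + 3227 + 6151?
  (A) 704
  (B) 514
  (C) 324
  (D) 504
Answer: D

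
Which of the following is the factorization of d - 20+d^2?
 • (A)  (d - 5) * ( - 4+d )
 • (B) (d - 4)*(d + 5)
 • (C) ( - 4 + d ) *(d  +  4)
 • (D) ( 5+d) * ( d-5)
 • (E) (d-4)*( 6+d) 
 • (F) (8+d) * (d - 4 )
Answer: B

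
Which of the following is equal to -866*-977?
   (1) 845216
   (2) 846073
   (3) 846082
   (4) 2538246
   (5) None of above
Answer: 3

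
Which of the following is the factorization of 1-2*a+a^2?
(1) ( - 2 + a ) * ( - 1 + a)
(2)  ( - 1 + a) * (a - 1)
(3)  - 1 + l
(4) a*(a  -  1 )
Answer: 2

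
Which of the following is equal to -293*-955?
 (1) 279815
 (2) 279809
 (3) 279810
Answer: 1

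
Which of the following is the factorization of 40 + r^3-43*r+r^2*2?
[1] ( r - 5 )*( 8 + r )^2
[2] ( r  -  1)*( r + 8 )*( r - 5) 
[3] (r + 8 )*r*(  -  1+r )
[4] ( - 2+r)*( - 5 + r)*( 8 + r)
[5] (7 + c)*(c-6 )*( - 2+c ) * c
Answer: 2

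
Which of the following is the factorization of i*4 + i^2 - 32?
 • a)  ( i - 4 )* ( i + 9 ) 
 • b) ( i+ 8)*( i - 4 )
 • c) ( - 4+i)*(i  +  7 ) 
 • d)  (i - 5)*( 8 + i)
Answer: b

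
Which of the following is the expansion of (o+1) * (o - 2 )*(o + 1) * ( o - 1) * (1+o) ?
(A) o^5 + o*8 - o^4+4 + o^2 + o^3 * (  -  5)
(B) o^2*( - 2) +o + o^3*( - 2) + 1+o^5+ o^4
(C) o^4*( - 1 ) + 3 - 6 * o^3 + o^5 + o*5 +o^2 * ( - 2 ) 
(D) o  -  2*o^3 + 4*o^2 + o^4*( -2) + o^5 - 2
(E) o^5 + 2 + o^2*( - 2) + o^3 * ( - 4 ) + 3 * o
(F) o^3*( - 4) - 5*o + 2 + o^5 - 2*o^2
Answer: E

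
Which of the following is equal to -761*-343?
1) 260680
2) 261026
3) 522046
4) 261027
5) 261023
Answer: 5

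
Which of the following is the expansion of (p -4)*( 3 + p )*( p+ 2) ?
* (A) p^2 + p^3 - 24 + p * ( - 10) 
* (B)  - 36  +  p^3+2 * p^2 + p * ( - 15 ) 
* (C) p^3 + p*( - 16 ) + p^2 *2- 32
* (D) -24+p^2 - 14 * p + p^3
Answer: D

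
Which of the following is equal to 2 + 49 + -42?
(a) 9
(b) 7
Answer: a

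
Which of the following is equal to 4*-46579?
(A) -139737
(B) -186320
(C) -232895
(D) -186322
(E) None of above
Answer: E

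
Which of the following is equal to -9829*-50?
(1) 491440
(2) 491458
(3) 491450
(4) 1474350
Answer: 3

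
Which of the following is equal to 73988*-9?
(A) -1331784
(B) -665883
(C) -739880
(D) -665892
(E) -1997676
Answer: D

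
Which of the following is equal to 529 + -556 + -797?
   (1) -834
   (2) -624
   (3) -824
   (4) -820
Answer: 3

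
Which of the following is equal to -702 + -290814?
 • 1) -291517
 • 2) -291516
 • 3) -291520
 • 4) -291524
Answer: 2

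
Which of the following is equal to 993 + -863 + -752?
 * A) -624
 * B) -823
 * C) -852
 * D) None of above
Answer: D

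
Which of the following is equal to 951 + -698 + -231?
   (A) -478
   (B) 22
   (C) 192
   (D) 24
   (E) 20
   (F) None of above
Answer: B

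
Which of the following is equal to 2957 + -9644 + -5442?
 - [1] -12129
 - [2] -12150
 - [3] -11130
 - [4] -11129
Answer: 1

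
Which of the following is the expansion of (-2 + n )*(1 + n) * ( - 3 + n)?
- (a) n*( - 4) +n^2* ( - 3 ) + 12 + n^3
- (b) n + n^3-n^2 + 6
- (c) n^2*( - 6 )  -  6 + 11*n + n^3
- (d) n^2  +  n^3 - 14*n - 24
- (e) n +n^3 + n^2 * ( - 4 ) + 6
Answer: e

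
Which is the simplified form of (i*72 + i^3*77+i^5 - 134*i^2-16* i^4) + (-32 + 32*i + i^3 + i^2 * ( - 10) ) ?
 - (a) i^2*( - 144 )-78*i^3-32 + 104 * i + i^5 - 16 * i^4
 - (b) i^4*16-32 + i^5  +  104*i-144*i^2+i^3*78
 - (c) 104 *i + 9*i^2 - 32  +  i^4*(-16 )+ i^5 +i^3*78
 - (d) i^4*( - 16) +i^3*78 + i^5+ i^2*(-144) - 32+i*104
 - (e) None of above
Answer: d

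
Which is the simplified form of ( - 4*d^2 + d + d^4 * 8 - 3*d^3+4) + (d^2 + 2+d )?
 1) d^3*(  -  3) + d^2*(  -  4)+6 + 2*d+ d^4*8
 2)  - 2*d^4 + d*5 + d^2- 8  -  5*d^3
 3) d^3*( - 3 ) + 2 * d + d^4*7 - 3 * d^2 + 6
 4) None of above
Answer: 4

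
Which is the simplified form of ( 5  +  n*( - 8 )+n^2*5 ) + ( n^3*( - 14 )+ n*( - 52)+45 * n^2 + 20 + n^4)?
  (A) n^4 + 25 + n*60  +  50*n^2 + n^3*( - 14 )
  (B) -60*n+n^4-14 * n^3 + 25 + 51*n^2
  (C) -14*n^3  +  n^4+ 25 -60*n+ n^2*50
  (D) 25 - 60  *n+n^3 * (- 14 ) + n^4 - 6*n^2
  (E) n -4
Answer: C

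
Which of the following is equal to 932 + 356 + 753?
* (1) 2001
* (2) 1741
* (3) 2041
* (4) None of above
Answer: 3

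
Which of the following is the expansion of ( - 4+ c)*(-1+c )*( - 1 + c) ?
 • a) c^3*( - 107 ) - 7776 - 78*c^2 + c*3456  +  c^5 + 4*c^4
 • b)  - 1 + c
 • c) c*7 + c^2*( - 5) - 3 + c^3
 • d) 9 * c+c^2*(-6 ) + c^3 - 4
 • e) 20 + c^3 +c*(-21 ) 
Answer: d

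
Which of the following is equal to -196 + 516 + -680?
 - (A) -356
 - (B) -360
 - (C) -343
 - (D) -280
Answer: B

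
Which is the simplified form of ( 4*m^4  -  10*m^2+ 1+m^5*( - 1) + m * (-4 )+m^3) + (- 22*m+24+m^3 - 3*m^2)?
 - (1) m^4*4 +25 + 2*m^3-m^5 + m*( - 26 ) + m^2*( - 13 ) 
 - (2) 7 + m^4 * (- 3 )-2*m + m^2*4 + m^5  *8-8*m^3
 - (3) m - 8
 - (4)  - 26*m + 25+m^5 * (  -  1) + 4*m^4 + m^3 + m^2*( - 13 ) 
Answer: 1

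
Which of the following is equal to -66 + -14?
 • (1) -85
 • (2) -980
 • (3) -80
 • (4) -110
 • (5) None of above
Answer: 3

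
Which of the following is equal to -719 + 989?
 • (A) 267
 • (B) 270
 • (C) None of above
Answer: B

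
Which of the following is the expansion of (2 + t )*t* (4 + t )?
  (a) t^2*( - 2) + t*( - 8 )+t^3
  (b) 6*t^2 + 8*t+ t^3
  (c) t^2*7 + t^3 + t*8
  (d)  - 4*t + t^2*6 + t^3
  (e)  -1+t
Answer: b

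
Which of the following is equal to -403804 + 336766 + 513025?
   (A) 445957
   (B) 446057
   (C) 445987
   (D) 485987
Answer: C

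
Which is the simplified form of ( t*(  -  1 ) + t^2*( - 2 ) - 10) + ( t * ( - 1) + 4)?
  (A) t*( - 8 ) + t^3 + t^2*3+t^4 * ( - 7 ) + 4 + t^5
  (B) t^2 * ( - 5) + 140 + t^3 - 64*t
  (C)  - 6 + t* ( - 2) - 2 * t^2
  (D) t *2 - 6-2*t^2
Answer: C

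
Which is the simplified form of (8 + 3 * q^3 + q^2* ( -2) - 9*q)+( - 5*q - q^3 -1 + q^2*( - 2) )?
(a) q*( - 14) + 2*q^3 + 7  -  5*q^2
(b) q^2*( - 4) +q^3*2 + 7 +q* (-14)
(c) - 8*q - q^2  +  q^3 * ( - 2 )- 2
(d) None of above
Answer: b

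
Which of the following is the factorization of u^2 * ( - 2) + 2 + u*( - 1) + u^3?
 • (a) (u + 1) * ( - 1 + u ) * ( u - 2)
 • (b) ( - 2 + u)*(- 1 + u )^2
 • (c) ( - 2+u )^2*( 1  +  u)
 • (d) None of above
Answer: a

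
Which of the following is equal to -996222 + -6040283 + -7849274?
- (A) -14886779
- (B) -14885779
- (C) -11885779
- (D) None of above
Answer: B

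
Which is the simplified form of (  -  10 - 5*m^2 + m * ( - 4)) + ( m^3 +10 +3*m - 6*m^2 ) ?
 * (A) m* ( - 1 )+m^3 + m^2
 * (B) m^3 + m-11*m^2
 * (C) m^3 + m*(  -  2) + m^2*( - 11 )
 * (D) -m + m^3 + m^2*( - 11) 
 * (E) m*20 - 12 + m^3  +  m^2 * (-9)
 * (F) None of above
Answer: D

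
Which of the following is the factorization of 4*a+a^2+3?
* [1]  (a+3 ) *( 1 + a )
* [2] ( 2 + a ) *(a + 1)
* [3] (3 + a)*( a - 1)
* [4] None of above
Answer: 1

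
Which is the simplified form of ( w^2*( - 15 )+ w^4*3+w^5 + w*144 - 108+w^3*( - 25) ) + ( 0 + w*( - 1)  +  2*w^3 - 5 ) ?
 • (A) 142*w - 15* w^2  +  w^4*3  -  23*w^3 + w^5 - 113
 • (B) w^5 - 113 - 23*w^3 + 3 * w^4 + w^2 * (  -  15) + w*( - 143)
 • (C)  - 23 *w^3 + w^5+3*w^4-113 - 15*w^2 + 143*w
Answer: C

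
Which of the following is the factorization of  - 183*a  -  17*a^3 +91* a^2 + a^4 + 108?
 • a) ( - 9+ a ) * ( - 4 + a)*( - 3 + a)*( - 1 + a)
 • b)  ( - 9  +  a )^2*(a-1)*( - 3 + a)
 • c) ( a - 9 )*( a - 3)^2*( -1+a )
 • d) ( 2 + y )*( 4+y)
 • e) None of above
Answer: a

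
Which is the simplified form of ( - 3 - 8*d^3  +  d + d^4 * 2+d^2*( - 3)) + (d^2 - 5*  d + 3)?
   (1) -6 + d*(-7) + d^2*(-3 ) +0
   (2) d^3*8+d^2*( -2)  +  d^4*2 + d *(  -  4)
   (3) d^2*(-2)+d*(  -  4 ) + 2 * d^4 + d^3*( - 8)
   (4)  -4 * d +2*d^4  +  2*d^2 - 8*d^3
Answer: 3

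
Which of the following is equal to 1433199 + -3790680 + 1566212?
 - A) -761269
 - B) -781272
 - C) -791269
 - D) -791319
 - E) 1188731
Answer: C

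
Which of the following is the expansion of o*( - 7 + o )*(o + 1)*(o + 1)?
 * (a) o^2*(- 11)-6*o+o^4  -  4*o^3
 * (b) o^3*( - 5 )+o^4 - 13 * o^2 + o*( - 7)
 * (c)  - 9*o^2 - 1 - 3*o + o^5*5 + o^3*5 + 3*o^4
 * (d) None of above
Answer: b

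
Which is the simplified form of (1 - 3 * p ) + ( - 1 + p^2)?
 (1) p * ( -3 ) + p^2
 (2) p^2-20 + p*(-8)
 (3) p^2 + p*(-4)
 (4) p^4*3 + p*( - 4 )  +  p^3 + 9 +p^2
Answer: 1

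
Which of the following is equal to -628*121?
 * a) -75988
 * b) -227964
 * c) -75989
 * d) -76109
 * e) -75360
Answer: a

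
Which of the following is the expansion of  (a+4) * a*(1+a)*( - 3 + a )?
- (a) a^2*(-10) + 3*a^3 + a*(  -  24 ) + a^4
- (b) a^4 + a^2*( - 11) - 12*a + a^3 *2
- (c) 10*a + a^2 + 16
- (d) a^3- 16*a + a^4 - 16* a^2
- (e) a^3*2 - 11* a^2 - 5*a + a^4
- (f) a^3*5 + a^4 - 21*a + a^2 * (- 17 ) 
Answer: b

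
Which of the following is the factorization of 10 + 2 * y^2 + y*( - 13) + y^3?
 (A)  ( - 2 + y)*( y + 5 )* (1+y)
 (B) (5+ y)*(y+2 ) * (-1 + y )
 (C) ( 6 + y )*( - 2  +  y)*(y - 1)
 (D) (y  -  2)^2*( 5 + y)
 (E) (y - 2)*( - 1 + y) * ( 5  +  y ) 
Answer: E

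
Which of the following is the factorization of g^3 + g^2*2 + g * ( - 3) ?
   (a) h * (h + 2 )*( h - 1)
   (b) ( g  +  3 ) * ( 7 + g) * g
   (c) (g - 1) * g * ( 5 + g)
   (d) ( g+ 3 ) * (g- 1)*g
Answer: d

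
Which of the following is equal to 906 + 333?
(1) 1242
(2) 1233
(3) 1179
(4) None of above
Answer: 4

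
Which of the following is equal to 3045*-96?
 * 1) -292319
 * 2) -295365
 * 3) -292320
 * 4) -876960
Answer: 3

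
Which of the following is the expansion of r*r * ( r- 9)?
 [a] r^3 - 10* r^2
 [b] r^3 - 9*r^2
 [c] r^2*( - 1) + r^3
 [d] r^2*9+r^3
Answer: b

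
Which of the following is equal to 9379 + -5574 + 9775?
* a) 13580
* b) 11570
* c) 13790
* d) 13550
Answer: a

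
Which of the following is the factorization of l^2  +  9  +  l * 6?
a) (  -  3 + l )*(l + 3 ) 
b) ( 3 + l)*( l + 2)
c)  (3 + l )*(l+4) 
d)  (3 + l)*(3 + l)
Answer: d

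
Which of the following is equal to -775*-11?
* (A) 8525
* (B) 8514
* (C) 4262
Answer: A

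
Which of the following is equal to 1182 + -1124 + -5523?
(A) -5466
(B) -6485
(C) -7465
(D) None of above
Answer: D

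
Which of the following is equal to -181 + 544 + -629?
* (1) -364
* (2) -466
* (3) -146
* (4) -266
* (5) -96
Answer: 4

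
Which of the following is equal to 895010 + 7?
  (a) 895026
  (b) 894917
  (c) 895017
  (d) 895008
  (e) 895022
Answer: c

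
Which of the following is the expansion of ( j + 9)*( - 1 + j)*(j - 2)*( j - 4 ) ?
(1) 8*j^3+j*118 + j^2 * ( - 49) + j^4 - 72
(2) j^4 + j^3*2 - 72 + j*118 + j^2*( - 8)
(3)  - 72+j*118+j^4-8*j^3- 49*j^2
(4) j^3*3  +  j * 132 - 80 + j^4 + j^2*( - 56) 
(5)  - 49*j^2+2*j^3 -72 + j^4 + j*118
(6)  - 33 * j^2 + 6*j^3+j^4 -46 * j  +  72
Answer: 5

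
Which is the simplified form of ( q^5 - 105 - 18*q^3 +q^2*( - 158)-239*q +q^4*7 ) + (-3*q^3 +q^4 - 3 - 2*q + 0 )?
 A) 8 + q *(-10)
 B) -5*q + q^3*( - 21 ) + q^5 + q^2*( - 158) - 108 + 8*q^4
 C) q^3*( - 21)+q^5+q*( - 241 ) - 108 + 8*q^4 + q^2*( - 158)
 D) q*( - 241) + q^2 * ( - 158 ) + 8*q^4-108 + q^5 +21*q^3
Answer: C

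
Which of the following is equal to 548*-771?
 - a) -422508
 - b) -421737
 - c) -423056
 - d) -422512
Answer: a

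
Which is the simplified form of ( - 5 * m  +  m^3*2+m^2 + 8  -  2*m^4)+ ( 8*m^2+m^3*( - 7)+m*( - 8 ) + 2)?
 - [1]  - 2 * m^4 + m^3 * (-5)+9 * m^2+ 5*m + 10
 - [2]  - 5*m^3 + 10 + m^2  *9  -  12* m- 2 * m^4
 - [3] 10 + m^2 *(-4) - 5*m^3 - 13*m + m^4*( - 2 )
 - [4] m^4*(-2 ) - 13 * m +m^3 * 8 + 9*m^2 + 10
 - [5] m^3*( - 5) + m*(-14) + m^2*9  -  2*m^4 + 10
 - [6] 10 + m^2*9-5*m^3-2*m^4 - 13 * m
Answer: 6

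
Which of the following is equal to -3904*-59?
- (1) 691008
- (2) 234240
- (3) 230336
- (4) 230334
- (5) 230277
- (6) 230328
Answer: 3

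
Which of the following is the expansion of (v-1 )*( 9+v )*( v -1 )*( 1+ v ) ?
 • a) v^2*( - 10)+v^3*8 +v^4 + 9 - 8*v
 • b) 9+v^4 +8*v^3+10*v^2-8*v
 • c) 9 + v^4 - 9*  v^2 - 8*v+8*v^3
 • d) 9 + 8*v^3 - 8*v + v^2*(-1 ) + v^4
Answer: a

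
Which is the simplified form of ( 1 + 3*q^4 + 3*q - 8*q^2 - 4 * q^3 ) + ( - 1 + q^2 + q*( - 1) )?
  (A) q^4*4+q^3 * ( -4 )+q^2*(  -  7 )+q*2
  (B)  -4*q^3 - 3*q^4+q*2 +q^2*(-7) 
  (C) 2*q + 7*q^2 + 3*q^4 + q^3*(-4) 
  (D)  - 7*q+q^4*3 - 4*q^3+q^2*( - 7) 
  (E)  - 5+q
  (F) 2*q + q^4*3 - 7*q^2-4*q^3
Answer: F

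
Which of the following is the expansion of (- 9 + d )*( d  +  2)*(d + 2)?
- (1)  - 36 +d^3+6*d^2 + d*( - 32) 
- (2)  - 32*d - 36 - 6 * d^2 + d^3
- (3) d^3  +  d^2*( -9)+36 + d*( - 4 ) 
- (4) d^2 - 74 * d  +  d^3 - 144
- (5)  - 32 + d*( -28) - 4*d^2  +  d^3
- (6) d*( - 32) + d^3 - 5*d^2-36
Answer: 6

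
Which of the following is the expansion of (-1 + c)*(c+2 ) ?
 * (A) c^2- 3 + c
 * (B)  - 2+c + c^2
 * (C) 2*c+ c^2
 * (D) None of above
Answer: B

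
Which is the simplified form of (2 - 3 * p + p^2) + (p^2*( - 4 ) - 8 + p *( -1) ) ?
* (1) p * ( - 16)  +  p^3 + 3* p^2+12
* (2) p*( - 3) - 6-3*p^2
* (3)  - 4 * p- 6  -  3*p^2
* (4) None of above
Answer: 3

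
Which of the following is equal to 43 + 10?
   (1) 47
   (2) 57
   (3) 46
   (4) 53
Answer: 4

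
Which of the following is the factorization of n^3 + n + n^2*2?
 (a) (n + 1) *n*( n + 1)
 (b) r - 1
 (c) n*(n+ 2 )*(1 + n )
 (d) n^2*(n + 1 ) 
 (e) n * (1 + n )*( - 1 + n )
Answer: a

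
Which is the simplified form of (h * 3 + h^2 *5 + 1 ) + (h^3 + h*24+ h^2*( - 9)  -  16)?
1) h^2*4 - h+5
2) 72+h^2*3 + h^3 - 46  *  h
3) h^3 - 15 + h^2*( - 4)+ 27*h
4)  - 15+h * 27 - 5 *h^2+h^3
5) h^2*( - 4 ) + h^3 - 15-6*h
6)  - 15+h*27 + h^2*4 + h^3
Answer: 3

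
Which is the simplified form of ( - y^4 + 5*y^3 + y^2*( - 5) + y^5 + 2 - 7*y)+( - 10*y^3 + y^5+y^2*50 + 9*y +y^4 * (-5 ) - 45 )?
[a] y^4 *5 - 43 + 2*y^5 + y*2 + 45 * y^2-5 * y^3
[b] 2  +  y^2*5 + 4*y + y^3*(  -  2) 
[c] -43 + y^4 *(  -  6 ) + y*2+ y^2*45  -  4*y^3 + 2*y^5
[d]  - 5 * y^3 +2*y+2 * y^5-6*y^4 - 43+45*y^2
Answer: d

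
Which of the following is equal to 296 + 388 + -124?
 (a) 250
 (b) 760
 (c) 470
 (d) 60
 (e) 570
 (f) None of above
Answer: f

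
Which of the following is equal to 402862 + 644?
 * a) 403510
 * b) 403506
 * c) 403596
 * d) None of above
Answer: b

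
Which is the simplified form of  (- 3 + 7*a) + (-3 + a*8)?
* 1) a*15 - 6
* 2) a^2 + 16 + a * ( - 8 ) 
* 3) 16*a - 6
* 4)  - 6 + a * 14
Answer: 1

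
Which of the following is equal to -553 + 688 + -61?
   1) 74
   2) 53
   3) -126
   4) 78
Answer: 1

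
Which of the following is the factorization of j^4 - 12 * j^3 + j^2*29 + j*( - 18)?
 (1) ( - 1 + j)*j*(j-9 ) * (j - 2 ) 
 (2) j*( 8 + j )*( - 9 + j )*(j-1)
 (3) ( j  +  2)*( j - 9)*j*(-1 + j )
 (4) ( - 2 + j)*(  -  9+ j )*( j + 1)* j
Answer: 1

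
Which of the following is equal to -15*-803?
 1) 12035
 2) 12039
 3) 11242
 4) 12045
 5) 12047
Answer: 4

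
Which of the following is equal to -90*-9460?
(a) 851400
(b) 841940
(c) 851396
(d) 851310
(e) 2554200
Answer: a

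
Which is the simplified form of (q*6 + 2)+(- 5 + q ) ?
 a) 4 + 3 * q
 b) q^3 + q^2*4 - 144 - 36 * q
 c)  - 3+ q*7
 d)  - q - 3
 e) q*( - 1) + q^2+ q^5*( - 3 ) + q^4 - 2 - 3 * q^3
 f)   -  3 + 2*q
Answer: c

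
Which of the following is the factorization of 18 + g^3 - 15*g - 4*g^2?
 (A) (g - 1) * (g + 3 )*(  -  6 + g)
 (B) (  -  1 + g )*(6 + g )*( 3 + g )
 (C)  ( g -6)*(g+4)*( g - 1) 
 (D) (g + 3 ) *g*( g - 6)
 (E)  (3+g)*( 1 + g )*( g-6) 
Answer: A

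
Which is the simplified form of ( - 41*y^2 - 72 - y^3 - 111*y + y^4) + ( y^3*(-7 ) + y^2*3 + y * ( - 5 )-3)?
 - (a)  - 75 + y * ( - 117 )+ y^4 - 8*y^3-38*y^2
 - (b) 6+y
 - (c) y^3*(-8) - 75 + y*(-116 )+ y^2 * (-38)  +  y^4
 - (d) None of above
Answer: c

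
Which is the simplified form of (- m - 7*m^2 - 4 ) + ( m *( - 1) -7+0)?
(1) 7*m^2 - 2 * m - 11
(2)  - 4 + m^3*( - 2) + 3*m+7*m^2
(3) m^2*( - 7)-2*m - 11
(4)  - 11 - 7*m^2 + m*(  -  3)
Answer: 3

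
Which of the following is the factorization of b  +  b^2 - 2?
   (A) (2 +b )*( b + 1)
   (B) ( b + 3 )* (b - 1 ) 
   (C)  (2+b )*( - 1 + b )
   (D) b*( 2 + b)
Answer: C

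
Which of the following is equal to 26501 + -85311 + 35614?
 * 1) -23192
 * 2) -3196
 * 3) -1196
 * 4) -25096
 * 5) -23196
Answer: 5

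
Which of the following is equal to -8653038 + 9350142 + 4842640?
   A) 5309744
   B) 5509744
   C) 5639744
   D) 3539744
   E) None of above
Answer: E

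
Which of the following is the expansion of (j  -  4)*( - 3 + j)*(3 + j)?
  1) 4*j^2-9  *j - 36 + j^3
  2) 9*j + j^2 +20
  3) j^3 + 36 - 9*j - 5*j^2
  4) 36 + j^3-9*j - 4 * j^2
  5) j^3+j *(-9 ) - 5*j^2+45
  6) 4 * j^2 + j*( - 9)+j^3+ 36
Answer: 4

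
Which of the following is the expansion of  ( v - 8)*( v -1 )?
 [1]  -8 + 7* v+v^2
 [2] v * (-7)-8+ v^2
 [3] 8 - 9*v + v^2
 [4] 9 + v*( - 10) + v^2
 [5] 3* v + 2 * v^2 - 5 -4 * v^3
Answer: 3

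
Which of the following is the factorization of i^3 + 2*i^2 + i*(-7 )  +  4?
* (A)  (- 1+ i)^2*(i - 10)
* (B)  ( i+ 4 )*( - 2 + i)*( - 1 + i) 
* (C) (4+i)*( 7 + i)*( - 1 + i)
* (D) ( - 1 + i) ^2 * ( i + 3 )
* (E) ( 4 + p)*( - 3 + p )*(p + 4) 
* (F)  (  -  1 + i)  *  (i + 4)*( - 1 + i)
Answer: F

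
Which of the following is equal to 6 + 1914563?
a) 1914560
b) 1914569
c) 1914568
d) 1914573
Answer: b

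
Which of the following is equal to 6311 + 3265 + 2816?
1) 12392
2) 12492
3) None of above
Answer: 1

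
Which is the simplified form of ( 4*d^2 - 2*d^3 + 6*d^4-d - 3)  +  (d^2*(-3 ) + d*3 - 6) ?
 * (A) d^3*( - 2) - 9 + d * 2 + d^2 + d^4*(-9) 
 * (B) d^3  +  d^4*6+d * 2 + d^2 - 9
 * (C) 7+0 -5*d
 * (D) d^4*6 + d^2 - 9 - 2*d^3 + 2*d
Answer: D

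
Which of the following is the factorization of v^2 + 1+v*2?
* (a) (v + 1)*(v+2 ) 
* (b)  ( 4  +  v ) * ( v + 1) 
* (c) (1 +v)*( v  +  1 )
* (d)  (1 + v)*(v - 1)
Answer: c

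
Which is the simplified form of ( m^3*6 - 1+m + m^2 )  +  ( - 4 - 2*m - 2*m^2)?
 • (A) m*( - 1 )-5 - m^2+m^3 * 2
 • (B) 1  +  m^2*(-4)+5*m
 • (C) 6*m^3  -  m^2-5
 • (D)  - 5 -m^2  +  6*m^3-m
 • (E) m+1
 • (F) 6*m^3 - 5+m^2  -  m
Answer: D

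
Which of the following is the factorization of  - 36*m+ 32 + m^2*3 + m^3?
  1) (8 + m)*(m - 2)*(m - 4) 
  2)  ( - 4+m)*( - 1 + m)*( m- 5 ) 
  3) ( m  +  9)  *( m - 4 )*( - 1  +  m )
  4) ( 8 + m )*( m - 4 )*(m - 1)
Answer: 4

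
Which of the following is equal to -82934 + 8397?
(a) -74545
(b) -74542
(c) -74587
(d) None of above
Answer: d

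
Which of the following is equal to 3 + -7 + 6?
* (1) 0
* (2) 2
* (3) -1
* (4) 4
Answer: 2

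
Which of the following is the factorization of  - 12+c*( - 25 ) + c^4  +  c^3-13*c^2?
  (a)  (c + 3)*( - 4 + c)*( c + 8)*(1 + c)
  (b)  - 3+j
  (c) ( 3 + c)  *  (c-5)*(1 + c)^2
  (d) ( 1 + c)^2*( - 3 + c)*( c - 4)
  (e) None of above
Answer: e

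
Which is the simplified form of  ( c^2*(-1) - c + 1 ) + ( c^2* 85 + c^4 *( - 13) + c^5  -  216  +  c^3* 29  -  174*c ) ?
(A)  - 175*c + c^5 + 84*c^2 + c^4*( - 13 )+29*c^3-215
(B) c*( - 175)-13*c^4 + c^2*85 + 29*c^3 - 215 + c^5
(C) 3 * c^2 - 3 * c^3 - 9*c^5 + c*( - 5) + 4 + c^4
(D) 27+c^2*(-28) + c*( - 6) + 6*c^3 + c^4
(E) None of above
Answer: A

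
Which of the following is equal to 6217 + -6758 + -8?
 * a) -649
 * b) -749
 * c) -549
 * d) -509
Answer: c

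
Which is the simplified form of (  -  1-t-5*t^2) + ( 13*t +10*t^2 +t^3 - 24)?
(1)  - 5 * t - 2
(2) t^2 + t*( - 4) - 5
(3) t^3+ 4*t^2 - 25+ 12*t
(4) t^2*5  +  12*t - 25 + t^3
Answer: 4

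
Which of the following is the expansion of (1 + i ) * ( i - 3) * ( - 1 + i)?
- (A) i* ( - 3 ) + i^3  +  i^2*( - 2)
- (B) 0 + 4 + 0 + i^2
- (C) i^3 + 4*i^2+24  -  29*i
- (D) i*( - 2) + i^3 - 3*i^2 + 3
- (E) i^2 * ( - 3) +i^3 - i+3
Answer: E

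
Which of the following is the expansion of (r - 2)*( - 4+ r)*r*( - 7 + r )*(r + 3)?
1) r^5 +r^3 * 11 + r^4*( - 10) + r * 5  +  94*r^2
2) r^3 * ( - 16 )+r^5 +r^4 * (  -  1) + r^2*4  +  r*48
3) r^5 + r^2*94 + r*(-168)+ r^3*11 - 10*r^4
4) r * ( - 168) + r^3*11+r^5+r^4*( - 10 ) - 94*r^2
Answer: 3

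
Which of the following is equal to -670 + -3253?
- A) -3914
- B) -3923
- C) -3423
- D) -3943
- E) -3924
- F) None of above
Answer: B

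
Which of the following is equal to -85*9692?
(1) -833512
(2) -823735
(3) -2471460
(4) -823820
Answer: 4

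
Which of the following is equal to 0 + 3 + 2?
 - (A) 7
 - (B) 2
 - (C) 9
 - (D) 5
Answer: D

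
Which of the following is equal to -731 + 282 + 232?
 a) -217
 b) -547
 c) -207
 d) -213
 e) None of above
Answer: a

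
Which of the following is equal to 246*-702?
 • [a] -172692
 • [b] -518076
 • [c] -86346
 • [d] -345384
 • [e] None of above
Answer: a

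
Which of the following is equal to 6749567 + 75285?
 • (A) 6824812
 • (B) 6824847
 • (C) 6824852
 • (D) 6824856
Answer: C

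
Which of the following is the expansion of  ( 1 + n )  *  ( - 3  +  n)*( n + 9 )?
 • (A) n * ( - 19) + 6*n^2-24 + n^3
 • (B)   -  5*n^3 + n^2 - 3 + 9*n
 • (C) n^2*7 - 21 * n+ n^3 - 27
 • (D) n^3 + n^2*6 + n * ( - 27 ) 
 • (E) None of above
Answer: C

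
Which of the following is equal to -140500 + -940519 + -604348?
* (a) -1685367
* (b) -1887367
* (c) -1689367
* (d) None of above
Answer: a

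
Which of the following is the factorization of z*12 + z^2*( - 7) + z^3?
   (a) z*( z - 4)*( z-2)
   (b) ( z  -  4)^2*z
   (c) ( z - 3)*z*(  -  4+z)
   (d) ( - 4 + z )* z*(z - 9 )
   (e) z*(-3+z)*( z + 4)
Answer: c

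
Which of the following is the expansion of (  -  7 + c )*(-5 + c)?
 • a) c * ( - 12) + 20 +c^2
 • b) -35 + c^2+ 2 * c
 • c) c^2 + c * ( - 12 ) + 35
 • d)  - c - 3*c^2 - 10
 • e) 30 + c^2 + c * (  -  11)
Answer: c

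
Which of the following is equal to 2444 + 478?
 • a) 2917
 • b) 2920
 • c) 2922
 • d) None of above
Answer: c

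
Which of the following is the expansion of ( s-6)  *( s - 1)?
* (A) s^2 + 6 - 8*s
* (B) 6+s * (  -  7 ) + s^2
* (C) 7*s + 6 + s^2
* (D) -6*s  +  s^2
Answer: B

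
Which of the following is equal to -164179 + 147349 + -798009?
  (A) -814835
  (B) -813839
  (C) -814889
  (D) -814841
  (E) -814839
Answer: E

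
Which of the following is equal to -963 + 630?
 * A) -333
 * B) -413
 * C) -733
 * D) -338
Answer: A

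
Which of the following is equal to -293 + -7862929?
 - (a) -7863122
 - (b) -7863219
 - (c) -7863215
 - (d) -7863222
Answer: d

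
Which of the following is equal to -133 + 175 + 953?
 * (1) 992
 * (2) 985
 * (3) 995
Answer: 3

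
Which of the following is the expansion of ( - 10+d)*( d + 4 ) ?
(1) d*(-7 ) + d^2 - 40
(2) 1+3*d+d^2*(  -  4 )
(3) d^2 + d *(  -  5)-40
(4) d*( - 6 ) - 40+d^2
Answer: 4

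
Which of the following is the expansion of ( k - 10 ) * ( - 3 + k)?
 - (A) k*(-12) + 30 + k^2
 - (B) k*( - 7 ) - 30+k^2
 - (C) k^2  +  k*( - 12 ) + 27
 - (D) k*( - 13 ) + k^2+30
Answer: D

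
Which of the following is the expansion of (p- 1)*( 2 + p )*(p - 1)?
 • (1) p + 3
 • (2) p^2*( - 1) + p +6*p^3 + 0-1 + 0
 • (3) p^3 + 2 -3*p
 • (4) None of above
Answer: 3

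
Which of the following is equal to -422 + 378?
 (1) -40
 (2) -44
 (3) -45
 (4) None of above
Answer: 2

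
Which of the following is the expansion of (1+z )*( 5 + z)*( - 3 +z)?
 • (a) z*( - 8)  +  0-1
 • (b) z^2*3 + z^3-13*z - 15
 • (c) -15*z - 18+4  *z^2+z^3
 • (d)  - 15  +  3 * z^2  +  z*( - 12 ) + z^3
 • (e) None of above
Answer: b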